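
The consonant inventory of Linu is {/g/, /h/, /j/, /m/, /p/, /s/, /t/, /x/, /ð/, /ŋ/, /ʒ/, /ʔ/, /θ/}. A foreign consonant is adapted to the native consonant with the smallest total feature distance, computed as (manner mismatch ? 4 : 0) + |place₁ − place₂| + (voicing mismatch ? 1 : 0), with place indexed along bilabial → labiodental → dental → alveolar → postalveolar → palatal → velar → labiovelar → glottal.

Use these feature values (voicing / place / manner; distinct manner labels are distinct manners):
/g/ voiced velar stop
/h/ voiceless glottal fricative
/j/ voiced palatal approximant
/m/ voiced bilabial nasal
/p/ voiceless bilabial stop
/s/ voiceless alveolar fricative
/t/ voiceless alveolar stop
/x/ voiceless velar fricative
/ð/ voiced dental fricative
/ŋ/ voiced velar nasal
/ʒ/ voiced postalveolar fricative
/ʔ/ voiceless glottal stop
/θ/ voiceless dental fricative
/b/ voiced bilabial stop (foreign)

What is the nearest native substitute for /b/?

p

/p/ is closest: same manner (stop), place distance 0 (bilabial→bilabial), voicing differs (+1); total 1. Next closest is /m/ at distance 4.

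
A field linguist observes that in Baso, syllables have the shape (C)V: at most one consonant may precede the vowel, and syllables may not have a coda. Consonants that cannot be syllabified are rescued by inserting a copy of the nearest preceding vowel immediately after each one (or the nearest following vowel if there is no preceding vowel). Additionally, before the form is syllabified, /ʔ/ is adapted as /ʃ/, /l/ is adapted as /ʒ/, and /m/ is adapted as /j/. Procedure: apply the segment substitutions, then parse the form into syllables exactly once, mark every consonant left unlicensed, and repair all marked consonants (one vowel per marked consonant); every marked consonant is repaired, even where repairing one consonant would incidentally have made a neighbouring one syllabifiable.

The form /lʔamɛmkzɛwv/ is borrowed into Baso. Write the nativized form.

Substitution: /l/ → /ʒ/, /ʔ/ → /ʃ/, /m/ → /j/, giving /ʒʃajɛjkzɛwv/.
Syllabifying with onset maximization leaves /ʒ/, /j/, /k/, /w/, /v/ stranded (no codas are permitted; onsets are limited to one consonant).
Inserting the epenthetic vowel yields /ʒ/ → /ʒa/, /j/ → /jɛ/, /k/ → /kɛ/, /w/ → /wɛ/, /v/ → /vɛ/.

ʒaʃajɛjɛkɛzɛwɛvɛ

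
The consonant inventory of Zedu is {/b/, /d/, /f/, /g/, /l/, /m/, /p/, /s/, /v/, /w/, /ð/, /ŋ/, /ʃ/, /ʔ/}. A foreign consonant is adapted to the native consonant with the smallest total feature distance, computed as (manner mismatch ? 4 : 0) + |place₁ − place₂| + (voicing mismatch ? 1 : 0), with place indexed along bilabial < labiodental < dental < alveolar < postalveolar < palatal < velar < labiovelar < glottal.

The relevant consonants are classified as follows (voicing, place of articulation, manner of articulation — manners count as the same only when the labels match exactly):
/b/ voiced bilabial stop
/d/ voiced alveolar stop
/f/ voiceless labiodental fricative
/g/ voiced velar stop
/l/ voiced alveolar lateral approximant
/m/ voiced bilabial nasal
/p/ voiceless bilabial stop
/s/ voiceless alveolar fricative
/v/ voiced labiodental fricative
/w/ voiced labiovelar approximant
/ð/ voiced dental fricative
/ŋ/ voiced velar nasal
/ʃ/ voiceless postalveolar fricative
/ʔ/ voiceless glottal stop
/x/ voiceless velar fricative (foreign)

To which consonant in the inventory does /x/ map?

/ʃ/ is closest: same manner (fricative), place distance 2 (velar→postalveolar), same voicing; total 2. Next closest is /s/ at distance 3.

ʃ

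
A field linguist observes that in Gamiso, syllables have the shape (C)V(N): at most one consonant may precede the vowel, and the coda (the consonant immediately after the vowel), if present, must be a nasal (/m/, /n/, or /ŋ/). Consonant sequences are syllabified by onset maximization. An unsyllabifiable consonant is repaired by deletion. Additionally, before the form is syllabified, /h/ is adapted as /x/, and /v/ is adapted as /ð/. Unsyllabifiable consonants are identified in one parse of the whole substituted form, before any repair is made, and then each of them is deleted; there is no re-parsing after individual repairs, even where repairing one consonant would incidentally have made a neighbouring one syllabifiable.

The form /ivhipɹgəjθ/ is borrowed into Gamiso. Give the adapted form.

ixigə

Substitution: /v/ → /ð/, /h/ → /x/, giving /iðxipɹgəjθ/.
The consonants /ð/, /p/, /ɹ/, /j/, /θ/ cannot be parsed into a legal (C)V(N) syllable (only a nasal (/m/, /n/, or /ŋ/) is licensed in coda position; onsets are limited to one consonant).
Deletion applies to /ð/, /p/, /ɹ/, /j/, /θ/.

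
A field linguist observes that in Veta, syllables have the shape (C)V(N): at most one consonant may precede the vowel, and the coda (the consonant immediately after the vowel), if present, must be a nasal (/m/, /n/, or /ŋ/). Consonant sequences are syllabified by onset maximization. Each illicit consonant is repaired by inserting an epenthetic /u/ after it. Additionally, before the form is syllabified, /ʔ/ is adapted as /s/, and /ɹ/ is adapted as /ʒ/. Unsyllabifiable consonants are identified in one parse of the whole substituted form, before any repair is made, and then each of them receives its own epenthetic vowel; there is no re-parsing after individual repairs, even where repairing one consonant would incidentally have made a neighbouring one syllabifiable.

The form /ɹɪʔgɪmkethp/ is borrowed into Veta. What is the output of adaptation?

ʒɪsugɪmketuhupu

Substitution: /ɹ/ → /ʒ/, /ʔ/ → /s/, giving /ʒɪsgɪmkethp/.
The consonants /s/, /t/, /h/, /p/ cannot be parsed into a legal (C)V(N) syllable (only a nasal (/m/, /n/, or /ŋ/) is licensed in coda position; onsets are limited to one consonant).
Each unlicensed consonant becomes the onset of a new syllable: /s/ → /su/, /t/ → /tu/, /h/ → /hu/, /p/ → /pu/.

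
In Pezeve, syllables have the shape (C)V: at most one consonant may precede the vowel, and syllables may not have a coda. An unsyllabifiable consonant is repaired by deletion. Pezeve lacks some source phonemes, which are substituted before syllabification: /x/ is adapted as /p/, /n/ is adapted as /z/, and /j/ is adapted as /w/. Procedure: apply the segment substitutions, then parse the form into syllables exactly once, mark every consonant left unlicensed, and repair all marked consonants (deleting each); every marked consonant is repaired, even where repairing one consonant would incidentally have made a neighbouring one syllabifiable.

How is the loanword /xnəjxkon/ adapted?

Substitution: /x/ → /p/, /n/ → /z/, /j/ → /w/, giving /pzəwpkoz/.
The consonants /p/, /w/, /p/, /z/ cannot be parsed into a legal (C)V syllable (no codas are permitted; onsets are limited to one consonant).
Deletion applies to /p/, /w/, /p/, /z/.

zəko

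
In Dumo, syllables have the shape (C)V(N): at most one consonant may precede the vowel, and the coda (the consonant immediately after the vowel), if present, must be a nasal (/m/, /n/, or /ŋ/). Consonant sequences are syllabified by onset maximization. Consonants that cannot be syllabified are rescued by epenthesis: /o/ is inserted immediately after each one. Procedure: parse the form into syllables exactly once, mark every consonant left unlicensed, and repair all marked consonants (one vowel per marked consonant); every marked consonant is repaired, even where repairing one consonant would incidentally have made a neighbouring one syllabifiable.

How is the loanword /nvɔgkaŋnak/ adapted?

Syllabifying with onset maximization leaves /n/, /g/, /k/ stranded (only a nasal (/m/, /n/, or /ŋ/) is licensed in coda position; onsets are limited to one consonant).
Inserting the epenthetic vowel yields /n/ → /no/, /g/ → /go/, /k/ → /ko/.

novɔgokaŋnako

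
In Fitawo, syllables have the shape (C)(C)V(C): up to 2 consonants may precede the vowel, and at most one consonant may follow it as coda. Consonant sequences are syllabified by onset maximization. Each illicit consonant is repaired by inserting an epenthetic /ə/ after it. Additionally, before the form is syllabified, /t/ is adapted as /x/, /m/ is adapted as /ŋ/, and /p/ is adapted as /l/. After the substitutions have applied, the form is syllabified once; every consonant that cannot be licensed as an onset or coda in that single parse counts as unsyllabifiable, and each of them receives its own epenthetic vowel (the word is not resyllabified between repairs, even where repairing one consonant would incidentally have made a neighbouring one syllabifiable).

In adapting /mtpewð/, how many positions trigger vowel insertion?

2

After substitution the input is /ŋxlewð/.
The unsyllabifiable consonants are /ŋ/, /ð/; each receives one epenthetic vowel.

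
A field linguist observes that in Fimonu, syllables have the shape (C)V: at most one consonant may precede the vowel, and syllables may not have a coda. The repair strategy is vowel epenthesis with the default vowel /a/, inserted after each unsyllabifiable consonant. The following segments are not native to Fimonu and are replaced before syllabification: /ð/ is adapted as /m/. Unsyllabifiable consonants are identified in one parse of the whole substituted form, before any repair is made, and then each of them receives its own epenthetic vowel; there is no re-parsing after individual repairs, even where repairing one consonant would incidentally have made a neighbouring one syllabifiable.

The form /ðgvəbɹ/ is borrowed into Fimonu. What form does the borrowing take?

magavəbaɹa

Substitution: /ð/ → /m/, giving /mgvəbɹ/.
The consonants /m/, /g/, /b/, /ɹ/ cannot be parsed into a legal (C)V syllable (no codas are permitted; onsets are limited to one consonant).
Epenthesis after each stranded consonant: /m/ → /ma/, /g/ → /ga/, /b/ → /ba/, /ɹ/ → /ɹa/.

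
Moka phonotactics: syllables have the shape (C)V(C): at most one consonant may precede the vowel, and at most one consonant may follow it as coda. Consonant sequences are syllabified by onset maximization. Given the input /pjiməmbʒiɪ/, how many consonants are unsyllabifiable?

Syllabifying with onset maximization leaves /p/, /b/ stranded (at most one coda consonant is licensed; onsets are limited to one consonant).

2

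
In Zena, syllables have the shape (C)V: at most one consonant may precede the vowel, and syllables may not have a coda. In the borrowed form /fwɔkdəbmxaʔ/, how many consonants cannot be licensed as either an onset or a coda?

5

The consonants /f/, /k/, /b/, /m/, /ʔ/ cannot be parsed into a legal (C)V syllable (no codas are permitted; onsets are limited to one consonant).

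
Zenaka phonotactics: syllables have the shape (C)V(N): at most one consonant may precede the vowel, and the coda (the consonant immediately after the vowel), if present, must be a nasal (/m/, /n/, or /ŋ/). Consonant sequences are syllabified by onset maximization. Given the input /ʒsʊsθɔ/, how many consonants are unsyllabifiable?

The consonants /ʒ/, /s/ cannot be parsed into a legal (C)V(N) syllable (only a nasal (/m/, /n/, or /ŋ/) is licensed in coda position; onsets are limited to one consonant).

2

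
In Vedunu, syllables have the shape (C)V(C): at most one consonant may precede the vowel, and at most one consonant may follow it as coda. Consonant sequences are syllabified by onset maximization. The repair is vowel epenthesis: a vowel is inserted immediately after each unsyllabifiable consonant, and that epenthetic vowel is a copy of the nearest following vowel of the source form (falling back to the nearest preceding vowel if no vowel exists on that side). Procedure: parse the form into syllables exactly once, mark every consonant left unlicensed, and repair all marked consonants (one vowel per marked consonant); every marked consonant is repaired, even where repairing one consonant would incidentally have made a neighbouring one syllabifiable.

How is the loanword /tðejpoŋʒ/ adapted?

Syllabifying with onset maximization leaves /t/, /ʒ/ stranded (at most one coda consonant is licensed; onsets are limited to one consonant).
Inserting the epenthetic vowel yields /t/ → /te/, /ʒ/ → /ʒo/.

teðejpoŋʒo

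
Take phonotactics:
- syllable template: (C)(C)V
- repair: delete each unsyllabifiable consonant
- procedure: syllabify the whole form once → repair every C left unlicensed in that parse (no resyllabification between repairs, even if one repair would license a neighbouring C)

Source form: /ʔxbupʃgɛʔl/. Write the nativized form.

xbuʃgɛ

Syllabifying with onset maximization leaves /ʔ/, /p/, /ʔ/, /l/ stranded (no codas are permitted; onsets may contain at most 2 consonants).
Deleting the stranded consonants removes /ʔ/, /p/, /ʔ/, /l/.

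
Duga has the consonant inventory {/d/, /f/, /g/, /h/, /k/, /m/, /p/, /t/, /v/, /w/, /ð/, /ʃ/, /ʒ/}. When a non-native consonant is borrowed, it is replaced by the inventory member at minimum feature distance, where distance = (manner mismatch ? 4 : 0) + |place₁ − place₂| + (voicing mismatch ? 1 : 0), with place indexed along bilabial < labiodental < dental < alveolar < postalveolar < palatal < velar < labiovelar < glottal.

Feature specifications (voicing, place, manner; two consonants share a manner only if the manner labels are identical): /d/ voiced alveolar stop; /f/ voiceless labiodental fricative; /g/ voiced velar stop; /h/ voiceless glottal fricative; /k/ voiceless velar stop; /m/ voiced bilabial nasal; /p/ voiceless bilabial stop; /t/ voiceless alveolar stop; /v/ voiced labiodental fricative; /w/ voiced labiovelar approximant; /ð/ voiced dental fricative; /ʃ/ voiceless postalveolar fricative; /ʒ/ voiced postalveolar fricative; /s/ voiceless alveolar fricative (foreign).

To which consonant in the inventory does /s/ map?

/ʃ/ is closest: same manner (fricative), place distance 1 (alveolar→postalveolar), same voicing; total 1. Next closest is /f/ at distance 2.

ʃ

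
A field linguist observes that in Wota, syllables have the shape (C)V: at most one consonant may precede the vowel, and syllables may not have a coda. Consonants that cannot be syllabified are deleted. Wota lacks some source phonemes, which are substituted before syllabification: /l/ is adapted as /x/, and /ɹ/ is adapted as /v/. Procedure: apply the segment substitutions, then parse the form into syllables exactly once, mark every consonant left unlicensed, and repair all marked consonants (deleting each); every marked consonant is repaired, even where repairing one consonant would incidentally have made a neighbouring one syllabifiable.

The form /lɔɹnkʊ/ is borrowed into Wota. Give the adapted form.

xɔkʊ

Substitution: /l/ → /x/, /ɹ/ → /v/, giving /xɔvnkʊ/.
Syllabifying with onset maximization leaves /v/, /n/ stranded (no codas are permitted; onsets are limited to one consonant).
Each unlicensed consonant is deleted: /v/, /n/.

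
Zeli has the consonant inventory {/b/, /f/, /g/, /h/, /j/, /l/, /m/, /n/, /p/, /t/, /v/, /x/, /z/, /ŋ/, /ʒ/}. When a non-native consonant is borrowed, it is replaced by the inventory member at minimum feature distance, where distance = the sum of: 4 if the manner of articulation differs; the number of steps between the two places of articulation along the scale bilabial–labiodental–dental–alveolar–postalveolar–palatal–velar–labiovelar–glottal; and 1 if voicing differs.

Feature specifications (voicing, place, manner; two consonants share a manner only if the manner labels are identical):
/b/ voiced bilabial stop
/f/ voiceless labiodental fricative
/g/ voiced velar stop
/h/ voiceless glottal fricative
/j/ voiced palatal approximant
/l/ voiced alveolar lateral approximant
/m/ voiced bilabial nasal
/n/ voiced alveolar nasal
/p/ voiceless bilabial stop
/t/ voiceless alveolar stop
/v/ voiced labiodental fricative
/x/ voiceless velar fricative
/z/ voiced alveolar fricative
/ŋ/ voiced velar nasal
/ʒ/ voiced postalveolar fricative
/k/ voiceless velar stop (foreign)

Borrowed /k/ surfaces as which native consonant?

g

/g/ is closest: same manner (stop), place distance 0 (velar→velar), voicing differs (+1); total 1. Next closest is /t/ at distance 3.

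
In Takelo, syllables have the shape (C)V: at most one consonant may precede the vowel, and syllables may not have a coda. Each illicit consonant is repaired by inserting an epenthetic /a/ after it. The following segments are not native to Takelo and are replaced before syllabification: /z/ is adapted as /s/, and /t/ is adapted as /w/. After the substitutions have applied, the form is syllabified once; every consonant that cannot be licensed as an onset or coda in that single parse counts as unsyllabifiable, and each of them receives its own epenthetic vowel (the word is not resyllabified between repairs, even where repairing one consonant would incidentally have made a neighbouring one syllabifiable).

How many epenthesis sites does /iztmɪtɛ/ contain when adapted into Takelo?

After substitution the input is /iswmɪwɛ/.
The unsyllabifiable consonants are /s/, /w/; each receives one epenthetic vowel.

2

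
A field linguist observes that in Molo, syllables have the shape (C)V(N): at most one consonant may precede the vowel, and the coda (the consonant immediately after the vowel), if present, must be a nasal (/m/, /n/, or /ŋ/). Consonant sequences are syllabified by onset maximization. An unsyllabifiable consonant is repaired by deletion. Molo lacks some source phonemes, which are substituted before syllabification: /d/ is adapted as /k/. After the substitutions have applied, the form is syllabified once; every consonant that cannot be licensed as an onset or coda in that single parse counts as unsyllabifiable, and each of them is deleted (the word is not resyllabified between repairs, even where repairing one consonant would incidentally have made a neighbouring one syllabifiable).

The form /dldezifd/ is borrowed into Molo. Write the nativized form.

kezi

Substitution: /d/ → /k/, giving /klkezifk/.
The consonants /k/, /l/, /f/, /k/ cannot be parsed into a legal (C)V(N) syllable (only a nasal (/m/, /n/, or /ŋ/) is licensed in coda position; onsets are limited to one consonant).
Each unlicensed consonant is deleted: /k/, /l/, /f/, /k/.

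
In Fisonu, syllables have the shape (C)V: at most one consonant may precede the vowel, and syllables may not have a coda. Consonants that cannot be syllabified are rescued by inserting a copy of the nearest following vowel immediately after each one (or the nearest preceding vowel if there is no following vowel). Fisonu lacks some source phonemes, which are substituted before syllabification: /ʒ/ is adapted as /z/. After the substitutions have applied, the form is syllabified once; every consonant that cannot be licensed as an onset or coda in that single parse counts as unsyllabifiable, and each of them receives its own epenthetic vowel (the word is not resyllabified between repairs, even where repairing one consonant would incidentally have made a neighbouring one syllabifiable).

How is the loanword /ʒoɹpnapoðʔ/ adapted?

Substitution: /ʒ/ → /z/, giving /zoɹpnapoðʔ/.
Under (C)V, the unsyllabifiable consonants are /ɹ/, /p/, /ð/, /ʔ/ (no codas are permitted; onsets are limited to one consonant).
Each unlicensed consonant becomes the onset of a new syllable: /ɹ/ → /ɹa/, /p/ → /pa/, /ð/ → /ðo/, /ʔ/ → /ʔo/.

zoɹapanapoðoʔo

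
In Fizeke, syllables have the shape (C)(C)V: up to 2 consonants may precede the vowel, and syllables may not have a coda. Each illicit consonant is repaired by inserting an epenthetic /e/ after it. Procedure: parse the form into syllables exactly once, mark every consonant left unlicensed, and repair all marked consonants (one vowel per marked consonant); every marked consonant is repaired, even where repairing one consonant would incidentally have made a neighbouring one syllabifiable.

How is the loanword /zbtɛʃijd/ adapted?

zebtɛʃijede

Syllabifying with onset maximization leaves /z/, /j/, /d/ stranded (no codas are permitted; onsets may contain at most 2 consonants).
Each unlicensed consonant becomes the onset of a new syllable: /z/ → /ze/, /j/ → /je/, /d/ → /de/.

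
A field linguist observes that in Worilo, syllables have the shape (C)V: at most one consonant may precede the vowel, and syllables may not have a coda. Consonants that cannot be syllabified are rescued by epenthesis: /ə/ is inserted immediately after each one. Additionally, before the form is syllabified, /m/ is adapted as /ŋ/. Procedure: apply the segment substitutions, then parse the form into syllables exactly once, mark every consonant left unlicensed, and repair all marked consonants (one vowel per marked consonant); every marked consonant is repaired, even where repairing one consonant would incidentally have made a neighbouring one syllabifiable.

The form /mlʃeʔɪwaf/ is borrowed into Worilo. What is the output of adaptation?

ŋələʃeʔɪwafə

Substitution: /m/ → /ŋ/, giving /ŋlʃeʔɪwaf/.
The consonants /ŋ/, /l/, /f/ cannot be parsed into a legal (C)V syllable (no codas are permitted; onsets are limited to one consonant).
Inserting the epenthetic vowel yields /ŋ/ → /ŋə/, /l/ → /lə/, /f/ → /fə/.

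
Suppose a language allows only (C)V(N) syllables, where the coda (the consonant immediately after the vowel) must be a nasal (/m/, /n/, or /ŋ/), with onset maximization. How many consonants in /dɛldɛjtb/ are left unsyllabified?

4

Under (C)V(N), the unsyllabifiable consonants are /l/, /j/, /t/, /b/ (only a nasal (/m/, /n/, or /ŋ/) is licensed in coda position; onsets are limited to one consonant).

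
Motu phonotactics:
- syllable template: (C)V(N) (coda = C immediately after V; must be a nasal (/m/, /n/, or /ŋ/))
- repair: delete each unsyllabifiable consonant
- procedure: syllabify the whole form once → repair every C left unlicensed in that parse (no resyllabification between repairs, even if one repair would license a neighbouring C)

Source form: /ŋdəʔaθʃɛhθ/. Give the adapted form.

dəʔaʃɛ

The consonants /ŋ/, /θ/, /h/, /θ/ cannot be parsed into a legal (C)V(N) syllable (only a nasal (/m/, /n/, or /ŋ/) is licensed in coda position; onsets are limited to one consonant).
Each unlicensed consonant is deleted: /ŋ/, /θ/, /h/, /θ/.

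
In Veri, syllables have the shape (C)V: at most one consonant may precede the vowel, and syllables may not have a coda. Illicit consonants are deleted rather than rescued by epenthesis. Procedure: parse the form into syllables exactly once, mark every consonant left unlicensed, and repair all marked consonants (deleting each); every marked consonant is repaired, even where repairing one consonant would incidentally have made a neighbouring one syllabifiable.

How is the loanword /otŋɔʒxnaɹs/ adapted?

Syllabifying with onset maximization leaves /t/, /ʒ/, /x/, /ɹ/, /s/ stranded (no codas are permitted; onsets are limited to one consonant).
Each unlicensed consonant is deleted: /t/, /ʒ/, /x/, /ɹ/, /s/.

oŋɔna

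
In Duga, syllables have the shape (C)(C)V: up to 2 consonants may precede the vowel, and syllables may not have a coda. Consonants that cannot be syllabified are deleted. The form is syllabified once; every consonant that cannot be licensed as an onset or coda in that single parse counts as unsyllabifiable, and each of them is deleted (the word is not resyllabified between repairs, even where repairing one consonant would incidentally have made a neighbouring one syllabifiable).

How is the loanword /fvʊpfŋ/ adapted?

Syllabifying with onset maximization leaves /p/, /f/, /ŋ/ stranded (no codas are permitted; onsets may contain at most 2 consonants).
Deletion applies to /p/, /f/, /ŋ/.

fvʊ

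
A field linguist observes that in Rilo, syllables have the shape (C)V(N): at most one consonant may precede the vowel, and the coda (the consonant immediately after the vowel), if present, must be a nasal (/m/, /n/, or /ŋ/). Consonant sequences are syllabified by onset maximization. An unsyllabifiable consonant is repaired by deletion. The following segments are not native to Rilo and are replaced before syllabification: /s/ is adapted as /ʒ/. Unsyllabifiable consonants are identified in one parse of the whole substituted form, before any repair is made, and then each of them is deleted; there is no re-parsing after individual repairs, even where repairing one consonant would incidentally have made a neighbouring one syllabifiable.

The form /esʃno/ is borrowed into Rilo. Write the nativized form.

Substitution: /s/ → /ʒ/, giving /eʒʃno/.
The consonants /ʒ/, /ʃ/ cannot be parsed into a legal (C)V(N) syllable (only a nasal (/m/, /n/, or /ŋ/) is licensed in coda position; onsets are limited to one consonant).
Each unlicensed consonant is deleted: /ʒ/, /ʃ/.

eno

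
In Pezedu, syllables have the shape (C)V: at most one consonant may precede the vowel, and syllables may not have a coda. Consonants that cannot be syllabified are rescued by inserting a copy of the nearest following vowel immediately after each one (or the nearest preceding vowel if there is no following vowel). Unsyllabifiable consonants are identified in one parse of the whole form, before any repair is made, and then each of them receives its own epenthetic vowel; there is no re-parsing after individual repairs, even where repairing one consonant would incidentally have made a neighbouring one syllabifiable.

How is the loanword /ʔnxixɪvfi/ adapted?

ʔinixixɪvifi

Under (C)V, the unsyllabifiable consonants are /ʔ/, /n/, /v/ (no codas are permitted; onsets are limited to one consonant).
Each unlicensed consonant becomes the onset of a new syllable: /ʔ/ → /ʔi/, /n/ → /ni/, /v/ → /vi/.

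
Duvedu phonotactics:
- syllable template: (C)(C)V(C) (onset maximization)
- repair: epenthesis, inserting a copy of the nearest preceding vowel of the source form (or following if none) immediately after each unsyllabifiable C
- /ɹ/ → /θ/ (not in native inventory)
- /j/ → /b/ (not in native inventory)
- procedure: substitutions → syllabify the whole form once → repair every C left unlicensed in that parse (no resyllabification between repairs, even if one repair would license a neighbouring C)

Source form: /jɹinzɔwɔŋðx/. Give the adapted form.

bθinzɔwɔŋðɔxɔ

Substitution: /j/ → /b/, /ɹ/ → /θ/, giving /bθinzɔwɔŋðx/.
The consonants /ð/, /x/ cannot be parsed into a legal (C)(C)V(C) syllable (at most one coda consonant is licensed; onsets may contain at most 2 consonants).
Each unlicensed consonant becomes the onset of a new syllable: /ð/ → /ðɔ/, /x/ → /xɔ/.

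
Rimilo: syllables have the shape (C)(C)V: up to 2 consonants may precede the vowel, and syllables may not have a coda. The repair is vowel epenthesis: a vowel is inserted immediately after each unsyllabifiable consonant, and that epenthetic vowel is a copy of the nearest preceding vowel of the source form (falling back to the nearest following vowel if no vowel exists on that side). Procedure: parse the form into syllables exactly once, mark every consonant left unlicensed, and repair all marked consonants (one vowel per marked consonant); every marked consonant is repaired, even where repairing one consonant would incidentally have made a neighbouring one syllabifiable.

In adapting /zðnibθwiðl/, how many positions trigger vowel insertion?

The unsyllabifiable consonants are /z/, /b/, /ð/, /l/; each receives one epenthetic vowel.

4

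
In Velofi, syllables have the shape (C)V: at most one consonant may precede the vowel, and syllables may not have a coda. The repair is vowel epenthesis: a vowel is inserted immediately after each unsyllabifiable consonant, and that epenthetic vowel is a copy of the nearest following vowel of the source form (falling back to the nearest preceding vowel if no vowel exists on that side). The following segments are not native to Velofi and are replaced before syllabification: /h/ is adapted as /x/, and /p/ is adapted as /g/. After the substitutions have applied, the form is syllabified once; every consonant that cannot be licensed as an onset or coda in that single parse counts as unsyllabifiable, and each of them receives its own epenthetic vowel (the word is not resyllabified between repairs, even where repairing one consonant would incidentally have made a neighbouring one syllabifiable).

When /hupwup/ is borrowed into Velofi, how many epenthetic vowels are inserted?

After substitution the input is /xugwug/.
The unsyllabifiable consonants are /g/, /g/; each receives one epenthetic vowel.

2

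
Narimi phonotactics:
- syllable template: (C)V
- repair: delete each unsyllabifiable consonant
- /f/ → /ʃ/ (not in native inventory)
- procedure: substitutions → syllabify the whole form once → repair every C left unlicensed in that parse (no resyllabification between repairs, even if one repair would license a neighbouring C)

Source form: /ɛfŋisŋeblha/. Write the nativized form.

ɛŋiŋeha

Substitution: /f/ → /ʃ/, giving /ɛʃŋisŋeblha/.
Under (C)V, the unsyllabifiable consonants are /ʃ/, /s/, /b/, /l/ (no codas are permitted; onsets are limited to one consonant).
Each unlicensed consonant is deleted: /ʃ/, /s/, /b/, /l/.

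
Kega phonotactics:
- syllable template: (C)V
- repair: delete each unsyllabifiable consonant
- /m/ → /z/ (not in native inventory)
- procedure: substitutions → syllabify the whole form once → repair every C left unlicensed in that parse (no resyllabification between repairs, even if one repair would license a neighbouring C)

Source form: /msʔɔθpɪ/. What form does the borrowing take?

ʔɔpɪ

Substitution: /m/ → /z/, giving /zsʔɔθpɪ/.
Under (C)V, the unsyllabifiable consonants are /z/, /s/, /θ/ (no codas are permitted; onsets are limited to one consonant).
Deleting the stranded consonants removes /z/, /s/, /θ/.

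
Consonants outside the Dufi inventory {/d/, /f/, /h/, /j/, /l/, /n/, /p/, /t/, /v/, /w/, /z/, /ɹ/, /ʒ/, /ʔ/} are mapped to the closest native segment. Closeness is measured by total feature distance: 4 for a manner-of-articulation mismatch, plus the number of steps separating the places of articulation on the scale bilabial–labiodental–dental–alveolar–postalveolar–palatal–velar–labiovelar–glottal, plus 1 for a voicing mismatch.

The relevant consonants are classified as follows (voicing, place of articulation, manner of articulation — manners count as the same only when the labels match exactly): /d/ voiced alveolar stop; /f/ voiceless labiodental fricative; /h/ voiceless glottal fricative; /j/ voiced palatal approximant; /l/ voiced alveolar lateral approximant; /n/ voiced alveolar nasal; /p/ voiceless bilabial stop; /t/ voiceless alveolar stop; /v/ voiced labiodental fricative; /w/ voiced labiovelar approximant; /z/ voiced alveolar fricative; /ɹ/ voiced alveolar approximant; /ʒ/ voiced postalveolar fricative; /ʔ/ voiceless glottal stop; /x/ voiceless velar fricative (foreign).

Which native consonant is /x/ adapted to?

h

/h/ is closest: same manner (fricative), place distance 2 (velar→glottal), same voicing; total 2. Next closest is /ʒ/ at distance 3.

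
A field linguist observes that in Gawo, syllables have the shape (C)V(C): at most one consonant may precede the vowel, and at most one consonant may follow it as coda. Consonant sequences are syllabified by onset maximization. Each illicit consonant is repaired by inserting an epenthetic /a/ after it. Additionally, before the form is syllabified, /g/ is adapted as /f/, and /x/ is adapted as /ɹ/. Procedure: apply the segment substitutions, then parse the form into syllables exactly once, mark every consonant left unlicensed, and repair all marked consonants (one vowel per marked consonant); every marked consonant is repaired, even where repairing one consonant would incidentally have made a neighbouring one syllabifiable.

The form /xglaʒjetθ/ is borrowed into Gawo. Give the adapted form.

Substitution: /x/ → /ɹ/, /g/ → /f/, giving /ɹflaʒjetθ/.
The consonants /ɹ/, /f/, /θ/ cannot be parsed into a legal (C)V(C) syllable (at most one coda consonant is licensed; onsets are limited to one consonant).
Inserting the epenthetic vowel yields /ɹ/ → /ɹa/, /f/ → /fa/, /θ/ → /θa/.

ɹafalaʒjetθa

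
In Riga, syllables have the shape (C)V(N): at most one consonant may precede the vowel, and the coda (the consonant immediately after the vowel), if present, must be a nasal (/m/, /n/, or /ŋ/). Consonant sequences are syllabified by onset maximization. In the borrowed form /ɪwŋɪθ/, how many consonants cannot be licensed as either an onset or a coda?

2

The consonants /w/, /θ/ cannot be parsed into a legal (C)V(N) syllable (only a nasal (/m/, /n/, or /ŋ/) is licensed in coda position; onsets are limited to one consonant).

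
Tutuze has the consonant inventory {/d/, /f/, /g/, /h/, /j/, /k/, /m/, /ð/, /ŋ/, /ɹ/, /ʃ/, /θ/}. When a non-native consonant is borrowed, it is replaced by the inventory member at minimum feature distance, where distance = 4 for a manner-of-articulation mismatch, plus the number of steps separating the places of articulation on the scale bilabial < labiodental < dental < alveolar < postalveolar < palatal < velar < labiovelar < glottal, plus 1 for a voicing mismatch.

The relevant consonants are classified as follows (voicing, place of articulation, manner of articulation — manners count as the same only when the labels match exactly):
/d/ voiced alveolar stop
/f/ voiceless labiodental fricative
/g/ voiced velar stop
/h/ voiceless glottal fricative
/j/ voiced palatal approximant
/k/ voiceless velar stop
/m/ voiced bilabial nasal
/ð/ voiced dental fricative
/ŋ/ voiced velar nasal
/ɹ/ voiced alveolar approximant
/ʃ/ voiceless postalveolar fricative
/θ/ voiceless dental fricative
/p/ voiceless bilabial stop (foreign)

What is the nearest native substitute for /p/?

/d/ is closest: same manner (stop), place distance 3 (bilabial→alveolar), voicing differs (+1); total 4. Next closest is /f/ at distance 5.

d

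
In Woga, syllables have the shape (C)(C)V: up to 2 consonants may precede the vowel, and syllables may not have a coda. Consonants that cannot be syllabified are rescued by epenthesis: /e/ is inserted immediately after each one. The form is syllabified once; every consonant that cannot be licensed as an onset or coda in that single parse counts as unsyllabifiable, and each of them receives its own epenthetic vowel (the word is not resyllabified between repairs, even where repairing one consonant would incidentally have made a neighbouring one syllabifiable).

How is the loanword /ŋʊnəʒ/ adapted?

ŋʊnəʒe

Syllabifying with onset maximization leaves /ʒ/ stranded (no codas are permitted; onsets may contain at most 2 consonants).
Each unlicensed consonant becomes the onset of a new syllable: /ʒ/ → /ʒe/.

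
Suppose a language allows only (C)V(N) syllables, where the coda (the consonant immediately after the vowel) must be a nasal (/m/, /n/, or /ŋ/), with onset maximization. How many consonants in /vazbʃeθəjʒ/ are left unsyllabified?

Under (C)V(N), the unsyllabifiable consonants are /z/, /b/, /j/, /ʒ/ (only a nasal (/m/, /n/, or /ŋ/) is licensed in coda position; onsets are limited to one consonant).

4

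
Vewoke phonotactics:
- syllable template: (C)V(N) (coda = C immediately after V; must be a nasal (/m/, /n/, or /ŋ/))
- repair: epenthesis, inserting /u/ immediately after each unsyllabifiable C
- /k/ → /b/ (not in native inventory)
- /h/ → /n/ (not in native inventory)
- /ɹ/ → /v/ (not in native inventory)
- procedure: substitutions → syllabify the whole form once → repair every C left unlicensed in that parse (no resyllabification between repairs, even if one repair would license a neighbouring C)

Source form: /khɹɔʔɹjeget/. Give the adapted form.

Substitution: /k/ → /b/, /h/ → /n/, /ɹ/ → /v/, giving /bnvɔʔvjeget/.
The consonants /b/, /n/, /ʔ/, /v/, /t/ cannot be parsed into a legal (C)V(N) syllable (only a nasal (/m/, /n/, or /ŋ/) is licensed in coda position; onsets are limited to one consonant).
Each unlicensed consonant becomes the onset of a new syllable: /b/ → /bu/, /n/ → /nu/, /ʔ/ → /ʔu/, /v/ → /vu/, /t/ → /tu/.

bunuvɔʔuvujegetu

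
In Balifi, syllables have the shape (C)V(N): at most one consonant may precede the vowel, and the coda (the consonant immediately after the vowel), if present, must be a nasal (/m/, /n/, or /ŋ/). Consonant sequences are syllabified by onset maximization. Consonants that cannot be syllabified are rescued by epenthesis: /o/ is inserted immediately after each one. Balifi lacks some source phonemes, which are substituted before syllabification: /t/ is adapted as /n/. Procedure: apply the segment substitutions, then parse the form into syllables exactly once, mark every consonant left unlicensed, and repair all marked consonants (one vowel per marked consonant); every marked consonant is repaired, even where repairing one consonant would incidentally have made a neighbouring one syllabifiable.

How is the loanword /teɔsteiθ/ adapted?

neɔsoneiθo

Substitution: /t/ → /n/, giving /neɔsneiθ/.
Syllabifying with onset maximization leaves /s/, /θ/ stranded (only a nasal (/m/, /n/, or /ŋ/) is licensed in coda position; onsets are limited to one consonant).
Epenthesis after each stranded consonant: /s/ → /so/, /θ/ → /θo/.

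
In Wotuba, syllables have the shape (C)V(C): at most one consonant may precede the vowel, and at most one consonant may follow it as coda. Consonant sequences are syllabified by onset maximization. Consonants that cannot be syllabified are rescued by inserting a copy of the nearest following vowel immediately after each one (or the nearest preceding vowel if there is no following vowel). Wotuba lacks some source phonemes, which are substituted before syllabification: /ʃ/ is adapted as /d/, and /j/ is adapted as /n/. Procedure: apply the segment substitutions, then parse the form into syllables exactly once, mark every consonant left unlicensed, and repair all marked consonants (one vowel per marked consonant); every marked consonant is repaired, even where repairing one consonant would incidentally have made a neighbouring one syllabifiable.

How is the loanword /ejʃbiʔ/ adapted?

Substitution: /j/ → /n/, /ʃ/ → /d/, giving /endbiʔ/.
Syllabifying with onset maximization leaves /d/ stranded (at most one coda consonant is licensed; onsets are limited to one consonant).
Inserting the epenthetic vowel yields /d/ → /di/.

endibiʔ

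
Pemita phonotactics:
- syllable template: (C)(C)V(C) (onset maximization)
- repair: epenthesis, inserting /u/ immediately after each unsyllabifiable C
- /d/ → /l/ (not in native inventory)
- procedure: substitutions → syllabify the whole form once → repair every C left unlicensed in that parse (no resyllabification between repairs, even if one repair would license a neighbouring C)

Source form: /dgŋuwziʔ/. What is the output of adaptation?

Substitution: /d/ → /l/, giving /lgŋuwziʔ/.
Syllabifying with onset maximization leaves /l/ stranded (at most one coda consonant is licensed; onsets may contain at most 2 consonants).
Each unlicensed consonant becomes the onset of a new syllable: /l/ → /lu/.

lugŋuwziʔ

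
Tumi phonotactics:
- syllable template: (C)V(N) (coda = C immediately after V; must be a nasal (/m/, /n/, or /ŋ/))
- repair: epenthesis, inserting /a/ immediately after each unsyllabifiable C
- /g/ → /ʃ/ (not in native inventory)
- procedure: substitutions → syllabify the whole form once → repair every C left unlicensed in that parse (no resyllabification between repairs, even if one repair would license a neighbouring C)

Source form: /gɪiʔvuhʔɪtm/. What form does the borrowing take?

Substitution: /g/ → /ʃ/, giving /ʃɪiʔvuhʔɪtm/.
Under (C)V(N), the unsyllabifiable consonants are /ʔ/, /h/, /t/, /m/ (only a nasal (/m/, /n/, or /ŋ/) is licensed in coda position; onsets are limited to one consonant).
Epenthesis after each stranded consonant: /ʔ/ → /ʔa/, /h/ → /ha/, /t/ → /ta/, /m/ → /ma/.

ʃɪiʔavuhaʔɪtama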